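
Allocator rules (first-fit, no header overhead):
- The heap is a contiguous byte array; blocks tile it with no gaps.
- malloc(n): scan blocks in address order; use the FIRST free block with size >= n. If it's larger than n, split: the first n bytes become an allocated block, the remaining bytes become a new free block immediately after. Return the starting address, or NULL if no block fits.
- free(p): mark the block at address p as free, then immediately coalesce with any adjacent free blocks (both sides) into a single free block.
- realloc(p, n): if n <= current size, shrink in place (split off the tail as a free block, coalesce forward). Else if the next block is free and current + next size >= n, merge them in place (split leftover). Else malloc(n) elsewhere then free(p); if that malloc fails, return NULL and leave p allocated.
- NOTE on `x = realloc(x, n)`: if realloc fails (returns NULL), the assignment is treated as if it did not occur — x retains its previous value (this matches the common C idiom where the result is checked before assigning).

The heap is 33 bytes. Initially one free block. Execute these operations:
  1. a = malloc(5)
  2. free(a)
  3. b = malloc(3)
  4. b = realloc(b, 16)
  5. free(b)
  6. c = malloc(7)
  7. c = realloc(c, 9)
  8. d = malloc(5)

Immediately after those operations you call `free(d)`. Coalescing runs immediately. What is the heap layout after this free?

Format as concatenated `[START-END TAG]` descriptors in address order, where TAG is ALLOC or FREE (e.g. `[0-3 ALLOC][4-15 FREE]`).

Answer: [0-8 ALLOC][9-32 FREE]

Derivation:
Op 1: a = malloc(5) -> a = 0; heap: [0-4 ALLOC][5-32 FREE]
Op 2: free(a) -> (freed a); heap: [0-32 FREE]
Op 3: b = malloc(3) -> b = 0; heap: [0-2 ALLOC][3-32 FREE]
Op 4: b = realloc(b, 16) -> b = 0; heap: [0-15 ALLOC][16-32 FREE]
Op 5: free(b) -> (freed b); heap: [0-32 FREE]
Op 6: c = malloc(7) -> c = 0; heap: [0-6 ALLOC][7-32 FREE]
Op 7: c = realloc(c, 9) -> c = 0; heap: [0-8 ALLOC][9-32 FREE]
Op 8: d = malloc(5) -> d = 9; heap: [0-8 ALLOC][9-13 ALLOC][14-32 FREE]
free(d): d = 9 -> block [9-13 ALLOC]; mark free, coalesce with adjacent free neighbors -> [0-8 ALLOC][9-32 FREE]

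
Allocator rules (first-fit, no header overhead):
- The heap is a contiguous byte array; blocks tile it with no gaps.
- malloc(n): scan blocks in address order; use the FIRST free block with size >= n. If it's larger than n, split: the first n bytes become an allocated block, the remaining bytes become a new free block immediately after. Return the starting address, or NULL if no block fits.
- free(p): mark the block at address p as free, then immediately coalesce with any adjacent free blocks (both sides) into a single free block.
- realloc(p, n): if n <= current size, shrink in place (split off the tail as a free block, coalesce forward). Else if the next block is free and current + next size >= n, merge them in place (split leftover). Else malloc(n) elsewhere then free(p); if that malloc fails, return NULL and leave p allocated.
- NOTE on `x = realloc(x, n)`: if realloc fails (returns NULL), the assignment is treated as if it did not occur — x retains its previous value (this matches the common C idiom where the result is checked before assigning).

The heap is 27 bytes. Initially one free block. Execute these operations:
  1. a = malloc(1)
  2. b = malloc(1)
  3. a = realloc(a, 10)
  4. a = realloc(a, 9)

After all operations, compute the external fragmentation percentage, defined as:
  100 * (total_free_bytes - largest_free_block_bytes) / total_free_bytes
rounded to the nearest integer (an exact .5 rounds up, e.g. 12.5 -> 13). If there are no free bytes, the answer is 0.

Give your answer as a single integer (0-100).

Op 1: a = malloc(1) -> a = 0; heap: [0-0 ALLOC][1-26 FREE]
Op 2: b = malloc(1) -> b = 1; heap: [0-0 ALLOC][1-1 ALLOC][2-26 FREE]
Op 3: a = realloc(a, 10) -> a = 2; heap: [0-0 FREE][1-1 ALLOC][2-11 ALLOC][12-26 FREE]
Op 4: a = realloc(a, 9) -> a = 2; heap: [0-0 FREE][1-1 ALLOC][2-10 ALLOC][11-26 FREE]
Free blocks: [1 16] total_free=17 largest=16 -> 100*(17-16)/17 = 100/17 ≈ 5.882 -> rounds to 6

Answer: 6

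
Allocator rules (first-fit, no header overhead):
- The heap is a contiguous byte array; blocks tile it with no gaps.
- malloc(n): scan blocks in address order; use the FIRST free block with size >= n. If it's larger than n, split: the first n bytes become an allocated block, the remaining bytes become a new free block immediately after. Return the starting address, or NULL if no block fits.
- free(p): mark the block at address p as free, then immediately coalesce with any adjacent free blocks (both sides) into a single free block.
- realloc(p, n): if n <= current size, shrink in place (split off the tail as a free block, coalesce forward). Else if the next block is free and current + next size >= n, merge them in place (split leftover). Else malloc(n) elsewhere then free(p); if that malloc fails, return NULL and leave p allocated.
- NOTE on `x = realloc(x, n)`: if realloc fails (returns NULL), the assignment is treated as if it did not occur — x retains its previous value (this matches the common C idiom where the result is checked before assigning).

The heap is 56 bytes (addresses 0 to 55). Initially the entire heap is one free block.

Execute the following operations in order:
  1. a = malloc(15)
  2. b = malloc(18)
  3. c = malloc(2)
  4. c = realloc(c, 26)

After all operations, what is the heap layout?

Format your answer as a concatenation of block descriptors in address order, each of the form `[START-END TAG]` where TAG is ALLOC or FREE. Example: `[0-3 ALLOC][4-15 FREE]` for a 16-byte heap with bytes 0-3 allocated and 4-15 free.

Answer: [0-14 ALLOC][15-32 ALLOC][33-34 ALLOC][35-55 FREE]

Derivation:
Op 1: a = malloc(15) -> a = 0; heap: [0-14 ALLOC][15-55 FREE]
Op 2: b = malloc(18) -> b = 15; heap: [0-14 ALLOC][15-32 ALLOC][33-55 FREE]
Op 3: c = malloc(2) -> c = 33; heap: [0-14 ALLOC][15-32 ALLOC][33-34 ALLOC][35-55 FREE]
Op 4: c = realloc(c, 26) -> NULL (c unchanged); heap: [0-14 ALLOC][15-32 ALLOC][33-34 ALLOC][35-55 FREE]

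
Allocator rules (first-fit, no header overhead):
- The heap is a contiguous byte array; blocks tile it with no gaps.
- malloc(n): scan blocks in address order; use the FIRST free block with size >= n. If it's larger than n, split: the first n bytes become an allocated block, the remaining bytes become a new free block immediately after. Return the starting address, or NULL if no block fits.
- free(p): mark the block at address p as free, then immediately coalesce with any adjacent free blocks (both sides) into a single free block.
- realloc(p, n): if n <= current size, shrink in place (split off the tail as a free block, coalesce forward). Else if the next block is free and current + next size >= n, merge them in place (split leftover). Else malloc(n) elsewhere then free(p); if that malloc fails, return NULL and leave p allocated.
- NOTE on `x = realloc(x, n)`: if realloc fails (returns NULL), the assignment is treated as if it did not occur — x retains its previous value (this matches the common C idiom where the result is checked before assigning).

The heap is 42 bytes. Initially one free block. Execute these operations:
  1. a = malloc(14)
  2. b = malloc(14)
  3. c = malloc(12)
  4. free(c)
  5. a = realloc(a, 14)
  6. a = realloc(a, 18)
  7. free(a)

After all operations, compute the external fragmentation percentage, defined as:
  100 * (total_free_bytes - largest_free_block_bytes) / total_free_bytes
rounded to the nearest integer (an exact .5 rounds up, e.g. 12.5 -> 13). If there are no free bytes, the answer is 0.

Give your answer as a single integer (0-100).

Op 1: a = malloc(14) -> a = 0; heap: [0-13 ALLOC][14-41 FREE]
Op 2: b = malloc(14) -> b = 14; heap: [0-13 ALLOC][14-27 ALLOC][28-41 FREE]
Op 3: c = malloc(12) -> c = 28; heap: [0-13 ALLOC][14-27 ALLOC][28-39 ALLOC][40-41 FREE]
Op 4: free(c) -> (freed c); heap: [0-13 ALLOC][14-27 ALLOC][28-41 FREE]
Op 5: a = realloc(a, 14) -> a = 0; heap: [0-13 ALLOC][14-27 ALLOC][28-41 FREE]
Op 6: a = realloc(a, 18) -> NULL (a unchanged); heap: [0-13 ALLOC][14-27 ALLOC][28-41 FREE]
Op 7: free(a) -> (freed a); heap: [0-13 FREE][14-27 ALLOC][28-41 FREE]
Free blocks: [14 14] total_free=28 largest=14 -> 100*(28-14)/28 = 1400/28 = 50

Answer: 50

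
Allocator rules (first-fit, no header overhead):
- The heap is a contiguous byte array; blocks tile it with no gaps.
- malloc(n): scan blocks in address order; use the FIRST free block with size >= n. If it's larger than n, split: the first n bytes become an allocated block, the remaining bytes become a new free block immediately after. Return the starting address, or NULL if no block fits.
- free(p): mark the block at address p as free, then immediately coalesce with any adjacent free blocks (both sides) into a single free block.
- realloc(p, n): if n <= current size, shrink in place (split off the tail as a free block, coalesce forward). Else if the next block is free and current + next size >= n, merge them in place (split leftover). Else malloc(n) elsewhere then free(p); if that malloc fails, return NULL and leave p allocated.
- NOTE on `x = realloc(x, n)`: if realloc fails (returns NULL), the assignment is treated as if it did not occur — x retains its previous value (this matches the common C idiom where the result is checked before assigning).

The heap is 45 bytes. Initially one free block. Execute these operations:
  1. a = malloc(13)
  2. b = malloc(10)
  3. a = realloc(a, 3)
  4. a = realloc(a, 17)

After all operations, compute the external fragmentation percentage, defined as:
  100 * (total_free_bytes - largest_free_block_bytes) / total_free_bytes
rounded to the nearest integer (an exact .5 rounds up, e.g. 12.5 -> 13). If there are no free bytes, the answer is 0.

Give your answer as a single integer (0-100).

Answer: 28

Derivation:
Op 1: a = malloc(13) -> a = 0; heap: [0-12 ALLOC][13-44 FREE]
Op 2: b = malloc(10) -> b = 13; heap: [0-12 ALLOC][13-22 ALLOC][23-44 FREE]
Op 3: a = realloc(a, 3) -> a = 0; heap: [0-2 ALLOC][3-12 FREE][13-22 ALLOC][23-44 FREE]
Op 4: a = realloc(a, 17) -> a = 23; heap: [0-12 FREE][13-22 ALLOC][23-39 ALLOC][40-44 FREE]
Free blocks: [13 5] total_free=18 largest=13 -> 100*(18-13)/18 = 500/18 ≈ 27.778 -> rounds to 28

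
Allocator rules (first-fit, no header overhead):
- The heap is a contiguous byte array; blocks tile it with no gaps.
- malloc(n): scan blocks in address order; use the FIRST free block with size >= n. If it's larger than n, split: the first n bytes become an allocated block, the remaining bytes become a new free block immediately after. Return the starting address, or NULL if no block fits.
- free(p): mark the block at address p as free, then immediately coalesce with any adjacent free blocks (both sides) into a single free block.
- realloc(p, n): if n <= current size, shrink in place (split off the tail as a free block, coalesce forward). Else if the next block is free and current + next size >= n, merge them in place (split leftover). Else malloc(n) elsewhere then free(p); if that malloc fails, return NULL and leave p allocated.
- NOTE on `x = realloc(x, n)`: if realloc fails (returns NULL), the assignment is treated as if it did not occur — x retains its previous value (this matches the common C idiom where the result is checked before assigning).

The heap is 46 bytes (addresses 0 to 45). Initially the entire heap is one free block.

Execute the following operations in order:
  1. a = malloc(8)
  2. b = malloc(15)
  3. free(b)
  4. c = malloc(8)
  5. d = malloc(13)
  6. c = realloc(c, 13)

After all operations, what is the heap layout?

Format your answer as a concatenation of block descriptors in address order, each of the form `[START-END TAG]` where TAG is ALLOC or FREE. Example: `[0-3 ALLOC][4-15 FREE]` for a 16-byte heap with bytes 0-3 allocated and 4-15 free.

Op 1: a = malloc(8) -> a = 0; heap: [0-7 ALLOC][8-45 FREE]
Op 2: b = malloc(15) -> b = 8; heap: [0-7 ALLOC][8-22 ALLOC][23-45 FREE]
Op 3: free(b) -> (freed b); heap: [0-7 ALLOC][8-45 FREE]
Op 4: c = malloc(8) -> c = 8; heap: [0-7 ALLOC][8-15 ALLOC][16-45 FREE]
Op 5: d = malloc(13) -> d = 16; heap: [0-7 ALLOC][8-15 ALLOC][16-28 ALLOC][29-45 FREE]
Op 6: c = realloc(c, 13) -> c = 29; heap: [0-7 ALLOC][8-15 FREE][16-28 ALLOC][29-41 ALLOC][42-45 FREE]

Answer: [0-7 ALLOC][8-15 FREE][16-28 ALLOC][29-41 ALLOC][42-45 FREE]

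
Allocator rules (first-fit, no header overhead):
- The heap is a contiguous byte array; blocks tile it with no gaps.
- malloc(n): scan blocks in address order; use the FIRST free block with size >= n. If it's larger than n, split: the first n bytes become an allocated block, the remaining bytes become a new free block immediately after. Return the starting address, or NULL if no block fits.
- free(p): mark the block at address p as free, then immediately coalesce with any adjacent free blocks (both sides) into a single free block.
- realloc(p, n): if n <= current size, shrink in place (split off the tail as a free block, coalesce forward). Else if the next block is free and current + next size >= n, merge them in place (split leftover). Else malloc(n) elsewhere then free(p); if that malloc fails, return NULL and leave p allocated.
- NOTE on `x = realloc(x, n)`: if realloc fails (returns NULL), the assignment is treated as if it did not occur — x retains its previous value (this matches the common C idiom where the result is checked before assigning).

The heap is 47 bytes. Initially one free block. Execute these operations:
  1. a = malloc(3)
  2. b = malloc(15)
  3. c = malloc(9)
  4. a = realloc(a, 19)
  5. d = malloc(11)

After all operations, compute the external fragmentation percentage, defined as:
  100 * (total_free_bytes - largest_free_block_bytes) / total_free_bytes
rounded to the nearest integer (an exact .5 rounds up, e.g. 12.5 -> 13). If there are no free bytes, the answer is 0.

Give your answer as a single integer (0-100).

Answer: 25

Derivation:
Op 1: a = malloc(3) -> a = 0; heap: [0-2 ALLOC][3-46 FREE]
Op 2: b = malloc(15) -> b = 3; heap: [0-2 ALLOC][3-17 ALLOC][18-46 FREE]
Op 3: c = malloc(9) -> c = 18; heap: [0-2 ALLOC][3-17 ALLOC][18-26 ALLOC][27-46 FREE]
Op 4: a = realloc(a, 19) -> a = 27; heap: [0-2 FREE][3-17 ALLOC][18-26 ALLOC][27-45 ALLOC][46-46 FREE]
Op 5: d = malloc(11) -> d = NULL; heap: [0-2 FREE][3-17 ALLOC][18-26 ALLOC][27-45 ALLOC][46-46 FREE]
Free blocks: [3 1] total_free=4 largest=3 -> 100*(4-3)/4 = 100/4 = 25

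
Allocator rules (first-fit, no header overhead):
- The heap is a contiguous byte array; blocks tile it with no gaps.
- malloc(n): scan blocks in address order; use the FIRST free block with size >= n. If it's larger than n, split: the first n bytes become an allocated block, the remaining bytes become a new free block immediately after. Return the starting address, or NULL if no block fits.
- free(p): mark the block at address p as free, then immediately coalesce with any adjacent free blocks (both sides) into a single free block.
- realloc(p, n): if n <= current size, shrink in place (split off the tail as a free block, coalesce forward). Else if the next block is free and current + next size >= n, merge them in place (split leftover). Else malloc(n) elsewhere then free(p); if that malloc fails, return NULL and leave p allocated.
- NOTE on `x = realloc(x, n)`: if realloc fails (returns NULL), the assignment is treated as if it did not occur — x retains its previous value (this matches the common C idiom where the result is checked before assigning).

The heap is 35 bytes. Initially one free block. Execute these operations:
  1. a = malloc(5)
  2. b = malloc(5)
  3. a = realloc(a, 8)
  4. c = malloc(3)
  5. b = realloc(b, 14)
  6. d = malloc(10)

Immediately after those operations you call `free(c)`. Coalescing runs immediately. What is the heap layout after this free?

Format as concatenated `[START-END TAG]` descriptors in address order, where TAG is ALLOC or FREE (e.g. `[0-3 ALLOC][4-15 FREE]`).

Answer: [0-9 FREE][10-17 ALLOC][18-31 ALLOC][32-34 FREE]

Derivation:
Op 1: a = malloc(5) -> a = 0; heap: [0-4 ALLOC][5-34 FREE]
Op 2: b = malloc(5) -> b = 5; heap: [0-4 ALLOC][5-9 ALLOC][10-34 FREE]
Op 3: a = realloc(a, 8) -> a = 10; heap: [0-4 FREE][5-9 ALLOC][10-17 ALLOC][18-34 FREE]
Op 4: c = malloc(3) -> c = 0; heap: [0-2 ALLOC][3-4 FREE][5-9 ALLOC][10-17 ALLOC][18-34 FREE]
Op 5: b = realloc(b, 14) -> b = 18; heap: [0-2 ALLOC][3-9 FREE][10-17 ALLOC][18-31 ALLOC][32-34 FREE]
Op 6: d = malloc(10) -> d = NULL; heap: [0-2 ALLOC][3-9 FREE][10-17 ALLOC][18-31 ALLOC][32-34 FREE]
free(c): c = 0 -> block [0-2 ALLOC]; mark free, coalesce with adjacent free neighbors -> [0-9 FREE][10-17 ALLOC][18-31 ALLOC][32-34 FREE]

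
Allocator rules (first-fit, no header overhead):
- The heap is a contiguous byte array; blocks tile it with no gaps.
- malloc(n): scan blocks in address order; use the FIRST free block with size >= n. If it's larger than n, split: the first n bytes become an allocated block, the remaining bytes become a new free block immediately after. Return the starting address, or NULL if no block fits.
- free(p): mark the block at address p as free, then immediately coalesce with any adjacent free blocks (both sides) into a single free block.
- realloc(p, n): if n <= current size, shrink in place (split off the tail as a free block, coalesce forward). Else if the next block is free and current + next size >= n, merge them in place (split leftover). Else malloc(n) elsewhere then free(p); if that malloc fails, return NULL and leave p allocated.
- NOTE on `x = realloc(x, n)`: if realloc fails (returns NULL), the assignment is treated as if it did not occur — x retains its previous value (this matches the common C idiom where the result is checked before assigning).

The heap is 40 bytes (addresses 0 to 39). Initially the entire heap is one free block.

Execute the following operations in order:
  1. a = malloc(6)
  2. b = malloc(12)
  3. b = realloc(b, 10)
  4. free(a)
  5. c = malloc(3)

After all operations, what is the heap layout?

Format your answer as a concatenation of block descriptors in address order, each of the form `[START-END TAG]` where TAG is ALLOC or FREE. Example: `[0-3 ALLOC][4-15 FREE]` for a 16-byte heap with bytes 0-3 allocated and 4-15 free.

Op 1: a = malloc(6) -> a = 0; heap: [0-5 ALLOC][6-39 FREE]
Op 2: b = malloc(12) -> b = 6; heap: [0-5 ALLOC][6-17 ALLOC][18-39 FREE]
Op 3: b = realloc(b, 10) -> b = 6; heap: [0-5 ALLOC][6-15 ALLOC][16-39 FREE]
Op 4: free(a) -> (freed a); heap: [0-5 FREE][6-15 ALLOC][16-39 FREE]
Op 5: c = malloc(3) -> c = 0; heap: [0-2 ALLOC][3-5 FREE][6-15 ALLOC][16-39 FREE]

Answer: [0-2 ALLOC][3-5 FREE][6-15 ALLOC][16-39 FREE]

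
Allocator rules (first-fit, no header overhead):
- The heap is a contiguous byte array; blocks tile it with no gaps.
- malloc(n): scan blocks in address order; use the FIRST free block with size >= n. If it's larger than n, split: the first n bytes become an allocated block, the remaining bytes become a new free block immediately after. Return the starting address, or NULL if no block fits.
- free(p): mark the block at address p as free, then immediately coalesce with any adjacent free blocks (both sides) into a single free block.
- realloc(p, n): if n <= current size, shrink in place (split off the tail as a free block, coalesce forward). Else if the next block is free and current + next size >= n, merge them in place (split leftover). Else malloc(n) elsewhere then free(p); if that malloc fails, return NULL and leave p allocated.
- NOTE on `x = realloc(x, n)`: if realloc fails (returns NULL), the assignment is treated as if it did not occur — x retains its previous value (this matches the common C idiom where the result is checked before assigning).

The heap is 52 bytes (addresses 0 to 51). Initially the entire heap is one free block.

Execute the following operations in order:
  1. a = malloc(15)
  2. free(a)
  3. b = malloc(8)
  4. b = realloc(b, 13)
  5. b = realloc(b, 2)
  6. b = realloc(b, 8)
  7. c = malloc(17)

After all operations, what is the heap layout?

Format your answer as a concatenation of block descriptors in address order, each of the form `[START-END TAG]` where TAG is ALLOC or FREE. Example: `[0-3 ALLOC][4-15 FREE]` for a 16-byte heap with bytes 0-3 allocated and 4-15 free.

Op 1: a = malloc(15) -> a = 0; heap: [0-14 ALLOC][15-51 FREE]
Op 2: free(a) -> (freed a); heap: [0-51 FREE]
Op 3: b = malloc(8) -> b = 0; heap: [0-7 ALLOC][8-51 FREE]
Op 4: b = realloc(b, 13) -> b = 0; heap: [0-12 ALLOC][13-51 FREE]
Op 5: b = realloc(b, 2) -> b = 0; heap: [0-1 ALLOC][2-51 FREE]
Op 6: b = realloc(b, 8) -> b = 0; heap: [0-7 ALLOC][8-51 FREE]
Op 7: c = malloc(17) -> c = 8; heap: [0-7 ALLOC][8-24 ALLOC][25-51 FREE]

Answer: [0-7 ALLOC][8-24 ALLOC][25-51 FREE]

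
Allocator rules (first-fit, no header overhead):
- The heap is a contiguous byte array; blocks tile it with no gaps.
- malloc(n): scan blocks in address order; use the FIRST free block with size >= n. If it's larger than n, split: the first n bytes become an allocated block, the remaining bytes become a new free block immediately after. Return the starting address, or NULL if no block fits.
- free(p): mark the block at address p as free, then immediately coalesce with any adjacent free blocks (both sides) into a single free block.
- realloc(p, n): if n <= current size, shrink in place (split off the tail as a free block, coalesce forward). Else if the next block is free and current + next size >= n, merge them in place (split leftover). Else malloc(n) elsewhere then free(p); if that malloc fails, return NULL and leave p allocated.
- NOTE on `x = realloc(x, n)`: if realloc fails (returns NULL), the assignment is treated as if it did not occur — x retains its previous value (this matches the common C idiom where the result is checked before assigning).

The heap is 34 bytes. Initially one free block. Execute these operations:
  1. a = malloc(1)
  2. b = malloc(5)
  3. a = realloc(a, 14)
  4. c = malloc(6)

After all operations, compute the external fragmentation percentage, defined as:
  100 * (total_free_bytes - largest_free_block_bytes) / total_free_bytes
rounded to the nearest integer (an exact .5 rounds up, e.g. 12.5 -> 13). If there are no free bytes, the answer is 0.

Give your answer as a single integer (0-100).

Answer: 11

Derivation:
Op 1: a = malloc(1) -> a = 0; heap: [0-0 ALLOC][1-33 FREE]
Op 2: b = malloc(5) -> b = 1; heap: [0-0 ALLOC][1-5 ALLOC][6-33 FREE]
Op 3: a = realloc(a, 14) -> a = 6; heap: [0-0 FREE][1-5 ALLOC][6-19 ALLOC][20-33 FREE]
Op 4: c = malloc(6) -> c = 20; heap: [0-0 FREE][1-5 ALLOC][6-19 ALLOC][20-25 ALLOC][26-33 FREE]
Free blocks: [1 8] total_free=9 largest=8 -> 100*(9-8)/9 = 100/9 ≈ 11.111 -> rounds to 11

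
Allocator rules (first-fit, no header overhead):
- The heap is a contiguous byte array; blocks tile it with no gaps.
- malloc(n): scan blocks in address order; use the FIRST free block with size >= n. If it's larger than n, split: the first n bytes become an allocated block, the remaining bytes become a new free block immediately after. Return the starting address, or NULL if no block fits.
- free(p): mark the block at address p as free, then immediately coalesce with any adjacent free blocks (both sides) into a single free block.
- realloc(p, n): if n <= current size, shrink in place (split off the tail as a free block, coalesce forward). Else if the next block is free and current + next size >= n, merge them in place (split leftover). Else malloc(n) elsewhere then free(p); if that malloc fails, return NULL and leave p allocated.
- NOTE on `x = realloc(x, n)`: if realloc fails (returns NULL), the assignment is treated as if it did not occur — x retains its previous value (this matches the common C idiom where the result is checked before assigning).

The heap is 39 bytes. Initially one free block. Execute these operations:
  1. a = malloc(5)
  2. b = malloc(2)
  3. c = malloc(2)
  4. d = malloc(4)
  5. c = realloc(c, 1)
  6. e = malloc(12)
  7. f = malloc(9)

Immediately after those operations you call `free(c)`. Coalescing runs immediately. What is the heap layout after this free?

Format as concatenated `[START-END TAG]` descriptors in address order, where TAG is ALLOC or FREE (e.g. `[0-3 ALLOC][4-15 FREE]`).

Op 1: a = malloc(5) -> a = 0; heap: [0-4 ALLOC][5-38 FREE]
Op 2: b = malloc(2) -> b = 5; heap: [0-4 ALLOC][5-6 ALLOC][7-38 FREE]
Op 3: c = malloc(2) -> c = 7; heap: [0-4 ALLOC][5-6 ALLOC][7-8 ALLOC][9-38 FREE]
Op 4: d = malloc(4) -> d = 9; heap: [0-4 ALLOC][5-6 ALLOC][7-8 ALLOC][9-12 ALLOC][13-38 FREE]
Op 5: c = realloc(c, 1) -> c = 7; heap: [0-4 ALLOC][5-6 ALLOC][7-7 ALLOC][8-8 FREE][9-12 ALLOC][13-38 FREE]
Op 6: e = malloc(12) -> e = 13; heap: [0-4 ALLOC][5-6 ALLOC][7-7 ALLOC][8-8 FREE][9-12 ALLOC][13-24 ALLOC][25-38 FREE]
Op 7: f = malloc(9) -> f = 25; heap: [0-4 ALLOC][5-6 ALLOC][7-7 ALLOC][8-8 FREE][9-12 ALLOC][13-24 ALLOC][25-33 ALLOC][34-38 FREE]
free(c): c = 7 -> block [7-7 ALLOC]; mark free, coalesce with adjacent free neighbors -> [0-4 ALLOC][5-6 ALLOC][7-8 FREE][9-12 ALLOC][13-24 ALLOC][25-33 ALLOC][34-38 FREE]

Answer: [0-4 ALLOC][5-6 ALLOC][7-8 FREE][9-12 ALLOC][13-24 ALLOC][25-33 ALLOC][34-38 FREE]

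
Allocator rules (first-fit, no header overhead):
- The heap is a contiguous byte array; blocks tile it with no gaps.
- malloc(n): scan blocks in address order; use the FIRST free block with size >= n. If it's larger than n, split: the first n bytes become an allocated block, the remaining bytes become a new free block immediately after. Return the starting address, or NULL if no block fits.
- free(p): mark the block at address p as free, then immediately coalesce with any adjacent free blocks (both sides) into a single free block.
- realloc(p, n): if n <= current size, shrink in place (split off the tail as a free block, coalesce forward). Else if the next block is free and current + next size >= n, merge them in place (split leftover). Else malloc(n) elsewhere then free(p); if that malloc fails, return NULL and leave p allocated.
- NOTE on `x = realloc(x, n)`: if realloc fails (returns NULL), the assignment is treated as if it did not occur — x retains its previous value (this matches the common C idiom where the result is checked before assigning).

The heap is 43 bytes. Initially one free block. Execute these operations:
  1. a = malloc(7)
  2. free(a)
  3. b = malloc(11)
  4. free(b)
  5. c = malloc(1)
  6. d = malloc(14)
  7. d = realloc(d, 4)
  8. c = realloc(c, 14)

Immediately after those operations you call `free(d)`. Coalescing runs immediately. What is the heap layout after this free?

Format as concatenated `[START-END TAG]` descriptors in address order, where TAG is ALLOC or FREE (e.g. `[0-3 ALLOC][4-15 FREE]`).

Op 1: a = malloc(7) -> a = 0; heap: [0-6 ALLOC][7-42 FREE]
Op 2: free(a) -> (freed a); heap: [0-42 FREE]
Op 3: b = malloc(11) -> b = 0; heap: [0-10 ALLOC][11-42 FREE]
Op 4: free(b) -> (freed b); heap: [0-42 FREE]
Op 5: c = malloc(1) -> c = 0; heap: [0-0 ALLOC][1-42 FREE]
Op 6: d = malloc(14) -> d = 1; heap: [0-0 ALLOC][1-14 ALLOC][15-42 FREE]
Op 7: d = realloc(d, 4) -> d = 1; heap: [0-0 ALLOC][1-4 ALLOC][5-42 FREE]
Op 8: c = realloc(c, 14) -> c = 5; heap: [0-0 FREE][1-4 ALLOC][5-18 ALLOC][19-42 FREE]
free(d): d = 1 -> block [1-4 ALLOC]; mark free, coalesce with adjacent free neighbors -> [0-4 FREE][5-18 ALLOC][19-42 FREE]

Answer: [0-4 FREE][5-18 ALLOC][19-42 FREE]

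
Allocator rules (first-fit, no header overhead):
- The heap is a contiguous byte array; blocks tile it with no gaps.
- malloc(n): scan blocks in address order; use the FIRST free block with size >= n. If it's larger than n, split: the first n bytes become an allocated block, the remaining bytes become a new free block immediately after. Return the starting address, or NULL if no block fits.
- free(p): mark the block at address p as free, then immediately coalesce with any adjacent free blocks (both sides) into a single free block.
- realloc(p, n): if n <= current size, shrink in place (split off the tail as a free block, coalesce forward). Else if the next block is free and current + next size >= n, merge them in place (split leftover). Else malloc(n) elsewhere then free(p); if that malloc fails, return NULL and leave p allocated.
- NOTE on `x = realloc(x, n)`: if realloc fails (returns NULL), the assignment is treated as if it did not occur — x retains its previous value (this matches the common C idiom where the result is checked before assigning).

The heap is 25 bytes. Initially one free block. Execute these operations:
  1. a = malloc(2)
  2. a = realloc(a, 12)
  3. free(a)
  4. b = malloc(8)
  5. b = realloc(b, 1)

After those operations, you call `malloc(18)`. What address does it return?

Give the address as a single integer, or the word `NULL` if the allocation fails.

Answer: 1

Derivation:
Op 1: a = malloc(2) -> a = 0; heap: [0-1 ALLOC][2-24 FREE]
Op 2: a = realloc(a, 12) -> a = 0; heap: [0-11 ALLOC][12-24 FREE]
Op 3: free(a) -> (freed a); heap: [0-24 FREE]
Op 4: b = malloc(8) -> b = 0; heap: [0-7 ALLOC][8-24 FREE]
Op 5: b = realloc(b, 1) -> b = 0; heap: [0-0 ALLOC][1-24 FREE]
malloc(18): first-fit scan over [0-0 ALLOC][1-24 FREE] -> 1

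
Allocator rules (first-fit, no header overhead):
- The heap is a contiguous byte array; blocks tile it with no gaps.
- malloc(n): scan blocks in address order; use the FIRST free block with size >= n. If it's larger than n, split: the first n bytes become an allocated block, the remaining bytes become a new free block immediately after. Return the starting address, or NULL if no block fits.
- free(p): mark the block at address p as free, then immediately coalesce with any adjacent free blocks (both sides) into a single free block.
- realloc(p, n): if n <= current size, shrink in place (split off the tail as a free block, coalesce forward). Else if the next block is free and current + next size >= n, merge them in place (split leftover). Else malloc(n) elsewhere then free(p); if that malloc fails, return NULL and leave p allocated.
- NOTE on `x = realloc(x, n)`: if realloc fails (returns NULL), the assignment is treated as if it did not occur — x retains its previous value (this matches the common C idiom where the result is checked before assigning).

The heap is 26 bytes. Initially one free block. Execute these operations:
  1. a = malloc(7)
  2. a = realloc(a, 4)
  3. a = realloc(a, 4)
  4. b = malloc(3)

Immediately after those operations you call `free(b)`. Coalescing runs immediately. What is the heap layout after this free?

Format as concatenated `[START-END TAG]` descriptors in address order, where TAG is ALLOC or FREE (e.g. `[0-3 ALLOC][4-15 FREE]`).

Op 1: a = malloc(7) -> a = 0; heap: [0-6 ALLOC][7-25 FREE]
Op 2: a = realloc(a, 4) -> a = 0; heap: [0-3 ALLOC][4-25 FREE]
Op 3: a = realloc(a, 4) -> a = 0; heap: [0-3 ALLOC][4-25 FREE]
Op 4: b = malloc(3) -> b = 4; heap: [0-3 ALLOC][4-6 ALLOC][7-25 FREE]
free(b): b = 4 -> block [4-6 ALLOC]; mark free, coalesce with adjacent free neighbors -> [0-3 ALLOC][4-25 FREE]

Answer: [0-3 ALLOC][4-25 FREE]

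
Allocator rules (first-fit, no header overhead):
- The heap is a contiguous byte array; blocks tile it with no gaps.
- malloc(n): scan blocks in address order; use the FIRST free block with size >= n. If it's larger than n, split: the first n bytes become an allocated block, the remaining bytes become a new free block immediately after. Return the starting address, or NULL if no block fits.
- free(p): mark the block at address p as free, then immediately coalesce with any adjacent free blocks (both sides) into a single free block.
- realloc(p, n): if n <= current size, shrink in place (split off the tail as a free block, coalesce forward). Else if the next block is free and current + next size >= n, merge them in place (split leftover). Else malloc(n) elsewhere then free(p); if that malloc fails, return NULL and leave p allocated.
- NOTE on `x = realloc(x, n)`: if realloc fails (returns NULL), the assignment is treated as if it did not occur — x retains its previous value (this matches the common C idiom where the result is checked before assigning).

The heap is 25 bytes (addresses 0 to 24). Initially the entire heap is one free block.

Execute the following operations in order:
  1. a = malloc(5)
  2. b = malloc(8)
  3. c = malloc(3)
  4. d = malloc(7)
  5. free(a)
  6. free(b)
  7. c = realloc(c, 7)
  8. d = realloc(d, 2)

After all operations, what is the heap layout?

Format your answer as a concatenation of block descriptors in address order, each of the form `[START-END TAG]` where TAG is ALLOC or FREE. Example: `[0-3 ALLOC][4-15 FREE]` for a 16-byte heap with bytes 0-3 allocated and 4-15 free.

Op 1: a = malloc(5) -> a = 0; heap: [0-4 ALLOC][5-24 FREE]
Op 2: b = malloc(8) -> b = 5; heap: [0-4 ALLOC][5-12 ALLOC][13-24 FREE]
Op 3: c = malloc(3) -> c = 13; heap: [0-4 ALLOC][5-12 ALLOC][13-15 ALLOC][16-24 FREE]
Op 4: d = malloc(7) -> d = 16; heap: [0-4 ALLOC][5-12 ALLOC][13-15 ALLOC][16-22 ALLOC][23-24 FREE]
Op 5: free(a) -> (freed a); heap: [0-4 FREE][5-12 ALLOC][13-15 ALLOC][16-22 ALLOC][23-24 FREE]
Op 6: free(b) -> (freed b); heap: [0-12 FREE][13-15 ALLOC][16-22 ALLOC][23-24 FREE]
Op 7: c = realloc(c, 7) -> c = 0; heap: [0-6 ALLOC][7-15 FREE][16-22 ALLOC][23-24 FREE]
Op 8: d = realloc(d, 2) -> d = 16; heap: [0-6 ALLOC][7-15 FREE][16-17 ALLOC][18-24 FREE]

Answer: [0-6 ALLOC][7-15 FREE][16-17 ALLOC][18-24 FREE]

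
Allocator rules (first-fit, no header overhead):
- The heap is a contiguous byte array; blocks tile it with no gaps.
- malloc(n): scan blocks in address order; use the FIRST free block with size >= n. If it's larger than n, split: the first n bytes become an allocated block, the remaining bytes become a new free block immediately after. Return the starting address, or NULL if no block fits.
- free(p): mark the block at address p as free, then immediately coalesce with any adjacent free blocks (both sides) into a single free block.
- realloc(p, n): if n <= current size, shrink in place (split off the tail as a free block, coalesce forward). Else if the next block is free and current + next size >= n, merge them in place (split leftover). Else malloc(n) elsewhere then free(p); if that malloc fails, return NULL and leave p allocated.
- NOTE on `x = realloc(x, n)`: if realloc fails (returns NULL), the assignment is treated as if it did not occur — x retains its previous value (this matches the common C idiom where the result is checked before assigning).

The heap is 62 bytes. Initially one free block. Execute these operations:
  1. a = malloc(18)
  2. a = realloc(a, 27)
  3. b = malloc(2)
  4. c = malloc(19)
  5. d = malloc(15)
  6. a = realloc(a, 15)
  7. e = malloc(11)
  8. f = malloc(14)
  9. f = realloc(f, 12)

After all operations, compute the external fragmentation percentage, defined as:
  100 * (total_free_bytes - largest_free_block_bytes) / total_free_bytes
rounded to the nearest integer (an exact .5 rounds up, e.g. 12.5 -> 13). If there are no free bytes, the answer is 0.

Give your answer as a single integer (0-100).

Op 1: a = malloc(18) -> a = 0; heap: [0-17 ALLOC][18-61 FREE]
Op 2: a = realloc(a, 27) -> a = 0; heap: [0-26 ALLOC][27-61 FREE]
Op 3: b = malloc(2) -> b = 27; heap: [0-26 ALLOC][27-28 ALLOC][29-61 FREE]
Op 4: c = malloc(19) -> c = 29; heap: [0-26 ALLOC][27-28 ALLOC][29-47 ALLOC][48-61 FREE]
Op 5: d = malloc(15) -> d = NULL; heap: [0-26 ALLOC][27-28 ALLOC][29-47 ALLOC][48-61 FREE]
Op 6: a = realloc(a, 15) -> a = 0; heap: [0-14 ALLOC][15-26 FREE][27-28 ALLOC][29-47 ALLOC][48-61 FREE]
Op 7: e = malloc(11) -> e = 15; heap: [0-14 ALLOC][15-25 ALLOC][26-26 FREE][27-28 ALLOC][29-47 ALLOC][48-61 FREE]
Op 8: f = malloc(14) -> f = 48; heap: [0-14 ALLOC][15-25 ALLOC][26-26 FREE][27-28 ALLOC][29-47 ALLOC][48-61 ALLOC]
Op 9: f = realloc(f, 12) -> f = 48; heap: [0-14 ALLOC][15-25 ALLOC][26-26 FREE][27-28 ALLOC][29-47 ALLOC][48-59 ALLOC][60-61 FREE]
Free blocks: [1 2] total_free=3 largest=2 -> 100*(3-2)/3 = 100/3 ≈ 33.333 -> rounds to 33

Answer: 33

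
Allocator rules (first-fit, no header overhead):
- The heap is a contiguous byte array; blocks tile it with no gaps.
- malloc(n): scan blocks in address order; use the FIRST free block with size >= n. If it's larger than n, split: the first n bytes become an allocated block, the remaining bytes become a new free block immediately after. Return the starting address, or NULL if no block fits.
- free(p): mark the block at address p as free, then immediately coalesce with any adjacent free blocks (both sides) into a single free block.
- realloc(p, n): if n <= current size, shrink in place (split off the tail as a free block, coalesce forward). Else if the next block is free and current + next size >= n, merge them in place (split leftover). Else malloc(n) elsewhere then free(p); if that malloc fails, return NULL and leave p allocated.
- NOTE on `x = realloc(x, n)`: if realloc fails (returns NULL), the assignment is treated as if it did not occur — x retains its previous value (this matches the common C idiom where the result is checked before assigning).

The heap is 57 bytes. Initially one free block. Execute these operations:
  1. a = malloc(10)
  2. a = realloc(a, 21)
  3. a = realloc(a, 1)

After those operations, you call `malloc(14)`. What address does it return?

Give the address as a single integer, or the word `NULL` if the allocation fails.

Op 1: a = malloc(10) -> a = 0; heap: [0-9 ALLOC][10-56 FREE]
Op 2: a = realloc(a, 21) -> a = 0; heap: [0-20 ALLOC][21-56 FREE]
Op 3: a = realloc(a, 1) -> a = 0; heap: [0-0 ALLOC][1-56 FREE]
malloc(14): first-fit scan over [0-0 ALLOC][1-56 FREE] -> 1

Answer: 1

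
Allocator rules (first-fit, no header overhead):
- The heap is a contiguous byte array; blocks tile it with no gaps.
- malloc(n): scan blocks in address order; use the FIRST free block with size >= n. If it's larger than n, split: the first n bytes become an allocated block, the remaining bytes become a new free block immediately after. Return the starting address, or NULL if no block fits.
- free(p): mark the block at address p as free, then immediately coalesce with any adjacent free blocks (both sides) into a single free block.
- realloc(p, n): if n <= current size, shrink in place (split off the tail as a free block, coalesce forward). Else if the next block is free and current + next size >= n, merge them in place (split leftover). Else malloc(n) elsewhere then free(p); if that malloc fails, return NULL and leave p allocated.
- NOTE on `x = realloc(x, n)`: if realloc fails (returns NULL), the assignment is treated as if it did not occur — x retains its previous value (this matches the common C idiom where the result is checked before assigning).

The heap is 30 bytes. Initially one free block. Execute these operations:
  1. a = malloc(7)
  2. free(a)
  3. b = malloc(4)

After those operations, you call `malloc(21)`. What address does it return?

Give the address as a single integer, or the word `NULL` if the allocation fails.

Answer: 4

Derivation:
Op 1: a = malloc(7) -> a = 0; heap: [0-6 ALLOC][7-29 FREE]
Op 2: free(a) -> (freed a); heap: [0-29 FREE]
Op 3: b = malloc(4) -> b = 0; heap: [0-3 ALLOC][4-29 FREE]
malloc(21): first-fit scan over [0-3 ALLOC][4-29 FREE] -> 4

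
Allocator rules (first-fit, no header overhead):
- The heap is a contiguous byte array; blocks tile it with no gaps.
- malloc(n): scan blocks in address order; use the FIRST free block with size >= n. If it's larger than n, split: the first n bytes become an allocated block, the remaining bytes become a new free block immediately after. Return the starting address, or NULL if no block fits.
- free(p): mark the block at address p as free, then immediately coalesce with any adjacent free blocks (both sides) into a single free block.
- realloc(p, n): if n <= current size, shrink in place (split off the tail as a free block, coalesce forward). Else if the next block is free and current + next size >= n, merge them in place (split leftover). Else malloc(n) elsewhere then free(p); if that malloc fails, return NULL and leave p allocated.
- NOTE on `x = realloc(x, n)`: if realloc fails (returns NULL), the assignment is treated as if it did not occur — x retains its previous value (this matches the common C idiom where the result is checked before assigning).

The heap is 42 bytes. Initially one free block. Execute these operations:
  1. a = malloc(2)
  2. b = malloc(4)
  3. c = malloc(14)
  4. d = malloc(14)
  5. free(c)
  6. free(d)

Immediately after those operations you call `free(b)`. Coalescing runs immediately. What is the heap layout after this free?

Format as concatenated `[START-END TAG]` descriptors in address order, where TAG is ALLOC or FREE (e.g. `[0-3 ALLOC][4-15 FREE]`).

Answer: [0-1 ALLOC][2-41 FREE]

Derivation:
Op 1: a = malloc(2) -> a = 0; heap: [0-1 ALLOC][2-41 FREE]
Op 2: b = malloc(4) -> b = 2; heap: [0-1 ALLOC][2-5 ALLOC][6-41 FREE]
Op 3: c = malloc(14) -> c = 6; heap: [0-1 ALLOC][2-5 ALLOC][6-19 ALLOC][20-41 FREE]
Op 4: d = malloc(14) -> d = 20; heap: [0-1 ALLOC][2-5 ALLOC][6-19 ALLOC][20-33 ALLOC][34-41 FREE]
Op 5: free(c) -> (freed c); heap: [0-1 ALLOC][2-5 ALLOC][6-19 FREE][20-33 ALLOC][34-41 FREE]
Op 6: free(d) -> (freed d); heap: [0-1 ALLOC][2-5 ALLOC][6-41 FREE]
free(b): b = 2 -> block [2-5 ALLOC]; mark free, coalesce with adjacent free neighbors -> [0-1 ALLOC][2-41 FREE]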